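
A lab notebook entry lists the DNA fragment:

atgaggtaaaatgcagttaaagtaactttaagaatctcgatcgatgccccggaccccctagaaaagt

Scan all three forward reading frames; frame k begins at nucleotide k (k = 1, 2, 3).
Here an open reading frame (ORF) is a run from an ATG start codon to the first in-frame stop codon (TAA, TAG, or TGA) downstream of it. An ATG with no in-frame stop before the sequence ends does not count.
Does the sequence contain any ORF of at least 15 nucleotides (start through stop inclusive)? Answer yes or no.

yes

Frame 1: ATG AGG TAA AAT GCA GTT AAA GTA ACT TTA AGA ATC TCG ATC GAT GCC CCG GAC CCC CTA GAA AAG — ATG at 1, stop TAA at 7 → 9 nt.
Frame 2: TGA GGT AAA ATG CAG TTA AAG TAA CTT TAA GAA TCT CGA TCG ATG CCC CGG ACC CCC TAG AAA AGT — ATG at 11, stop TAA at 23 → 15 nt; ATG at 44, stop TAG at 59 → 18 nt.
Frame 3: GAG GTA AAA TGC AGT TAA AGT AAC TTT AAG AAT CTC GAT CGA TGC CCC GGA CCC CCT AGA AAA — no ATG→stop ORF.
Frame 2 has an ORF of 15 nucleotides (positions 11–25) ≥ 15, so yes.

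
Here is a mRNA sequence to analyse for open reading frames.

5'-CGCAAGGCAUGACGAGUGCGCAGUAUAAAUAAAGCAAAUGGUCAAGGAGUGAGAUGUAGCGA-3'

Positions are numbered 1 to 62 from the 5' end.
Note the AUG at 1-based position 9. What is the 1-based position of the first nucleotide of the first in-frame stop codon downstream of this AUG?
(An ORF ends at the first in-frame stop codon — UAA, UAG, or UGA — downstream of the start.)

30

Codons from position 9: AUG (9–11), ACG (12–14), AGU (15–17), GCG (18–20), CAG (21–23), UAU (24–26), AAA (27–29), UAA (30–32).
UAA is a stop codon; it begins at position 30.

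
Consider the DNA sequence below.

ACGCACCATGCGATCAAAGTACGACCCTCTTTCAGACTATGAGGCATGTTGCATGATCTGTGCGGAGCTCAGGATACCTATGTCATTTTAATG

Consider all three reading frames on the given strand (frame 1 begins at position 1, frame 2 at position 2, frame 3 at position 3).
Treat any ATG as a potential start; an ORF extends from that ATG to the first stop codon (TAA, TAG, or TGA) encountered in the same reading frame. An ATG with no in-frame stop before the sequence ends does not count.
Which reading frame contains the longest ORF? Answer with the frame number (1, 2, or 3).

2

Frame 1: ACG CAC CAT GCG ATC AAA GTA CGA CCC TCT TTC AGA CTA TGA GGC ATG TTG CAT GAT CTG TGC GGA GCT CAG GAT ACC TAT GTC ATT TTA ATG — no ATG→stop ORF.
Frame 2: CGC ACC ATG CGA TCA AAG TAC GAC CCT CTT TCA GAC TAT GAG GCA TGT TGC ATG ATC TGT GCG GAG CTC AGG ATA CCT ATG TCA TTT TAA — ATG at 8, stop TAA at 89 → 84 nt; ATG at 53, stop TAA at 89 → 39 nt; ATG at 80, stop TAA at 89 → 12 nt.
Frame 3: GCA CCA TGC GAT CAA AGT ACG ACC CTC TTT CAG ACT ATG AGG CAT GTT GCA TGA TCT GTG CGG AGC TCA GGA TAC CTA TGT CAT TTT AAT — ATG at 39, stop TGA at 54 → 18 nt.
Longest ORF is 84 nt in frame 2 (positions 8–91).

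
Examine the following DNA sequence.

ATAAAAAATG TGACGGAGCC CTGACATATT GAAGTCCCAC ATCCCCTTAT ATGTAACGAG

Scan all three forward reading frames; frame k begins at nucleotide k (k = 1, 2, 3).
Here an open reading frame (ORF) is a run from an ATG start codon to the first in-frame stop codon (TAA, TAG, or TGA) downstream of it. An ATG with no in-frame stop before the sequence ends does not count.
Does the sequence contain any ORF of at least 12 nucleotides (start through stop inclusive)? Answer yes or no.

no

Frame 1: ATA AAA AAT GTG ACG GAG CCC TGA CAT ATT GAA GTC CCA CAT CCC CTT ATA TGT AAC GAG — no ATG→stop ORF.
Frame 2: TAA AAA ATG TGA CGG AGC CCT GAC ATA TTG AAG TCC CAC ATC CCC TTA TAT GTA ACG — ATG at 8, stop TGA at 11 → 6 nt.
Frame 3: AAA AAA TGT GAC GGA GCC CTG ACA TAT TGA AGT CCC ACA TCC CCT TAT ATG TAA CGA — ATG at 51, stop TAA at 54 → 6 nt.
Largest ORF found is 6 nucleotides < 12, so no.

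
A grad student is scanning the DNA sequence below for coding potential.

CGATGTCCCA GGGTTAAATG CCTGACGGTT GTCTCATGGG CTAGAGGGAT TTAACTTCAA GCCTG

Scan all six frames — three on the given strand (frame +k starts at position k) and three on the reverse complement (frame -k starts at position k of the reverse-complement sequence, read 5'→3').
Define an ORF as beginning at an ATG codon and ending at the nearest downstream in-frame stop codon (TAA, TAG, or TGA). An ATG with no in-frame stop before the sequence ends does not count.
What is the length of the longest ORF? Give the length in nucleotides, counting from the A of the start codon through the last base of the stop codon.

27

Reverse complement (5'→3'): CAGGCTTGAAGTTAAATCCCTCTAGCCCATGAGACAACCGTCAGGCATTTAACCCTGGGACATCG
Frame +1: CGA TGT CCC AGG GTT AAA TGC CTG ACG GTT GTC TCA TGG GCT AGA GGG ATT TAA CTT CAA GCC — no ATG→stop ORF.
Frame +2: GAT GTC CCA GGG TTA AAT GCC TGA CGG TTG TCT CAT GGG CTA GAG GGA TTT AAC TTC AAG CCT — no ATG→stop ORF.
Frame +3: ATG TCC CAG GGT TAA ATG CCT GAC GGT TGT CTC ATG GGC TAG AGG GAT TTA ACT TCA AGC CTG — ATG at 3, stop TAA at 15 → 15 nt; ATG at 18, stop TAG at 42 → 27 nt; ATG at 36, stop TAG at 42 → 9 nt.
Frame -1: CAG GCT TGA AGT TAA ATC CCT CTA GCC CAT GAG ACA ACC GTC AGG CAT TTA ACC CTG GGA CAT — no ATG→stop ORF.
Frame -2: AGG CTT GAA GTT AAA TCC CTC TAG CCC ATG AGA CAA CCG TCA GGC ATT TAA CCC TGG GAC ATC — ATG at 29, stop TAA at 50 → 24 nt.
Frame -3: GGC TTG AAG TTA AAT CCC TCT AGC CCA TGA GAC AAC CGT CAG GCA TTT AAC CCT GGG ACA TCG — no ATG→stop ORF.
Longest: frame +3, positions 18–44, 27 nt = 9 codons = 8 aa. → 27 nucleotides.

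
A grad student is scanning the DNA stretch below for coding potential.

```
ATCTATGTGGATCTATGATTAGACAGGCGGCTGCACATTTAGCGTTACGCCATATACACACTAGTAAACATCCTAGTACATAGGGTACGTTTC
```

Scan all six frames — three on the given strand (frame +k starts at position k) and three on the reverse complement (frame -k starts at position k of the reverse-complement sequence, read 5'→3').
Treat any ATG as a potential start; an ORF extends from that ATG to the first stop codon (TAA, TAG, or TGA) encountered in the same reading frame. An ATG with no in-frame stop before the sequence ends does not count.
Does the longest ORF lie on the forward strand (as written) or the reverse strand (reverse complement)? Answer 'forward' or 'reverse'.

Reverse complement (5'→3'): GAAACGTACCCTATGTACTAGGATGTTTACTAGTGTGTATATGGCGTAACGCTAAATGTGCAGCCGCCTGTCTAATCATAGATCCACATAGAT
Frame +1: ATC TAT GTG GAT CTA TGA TTA GAC AGG CGG CTG CAC ATT TAG CGT TAC GCC ATA TAC ACA CTA GTA AAC ATC CTA GTA CAT AGG GTA CGT TTC — no ATG→stop ORF.
Frame +2: TCT ATG TGG ATC TAT GAT TAG ACA GGC GGC TGC ACA TTT AGC GTT ACG CCA TAT ACA CAC TAG TAA ACA TCC TAG TAC ATA GGG TAC GTT — ATG at 5, stop TAG at 20 → 18 nt.
Frame +3: CTA TGT GGA TCT ATG ATT AGA CAG GCG GCT GCA CAT TTA GCG TTA CGC CAT ATA CAC ACT AGT AAA CAT CCT AGT ACA TAG GGT ACG TTT — ATG at 15, stop TAG at 81 → 69 nt.
Frame -1: GAA ACG TAC CCT ATG TAC TAG GAT GTT TAC TAG TGT GTA TAT GGC GTA ACG CTA AAT GTG CAG CCG CCT GTC TAA TCA TAG ATC CAC ATA GAT — ATG at 13, stop TAG at 19 → 9 nt.
Frame -2: AAA CGT ACC CTA TGT ACT AGG ATG TTT ACT AGT GTG TAT ATG GCG TAA CGC TAA ATG TGC AGC CGC CTG TCT AAT CAT AGA TCC ACA TAG — ATG at 23, stop TAA at 47 → 27 nt; ATG at 41, stop TAA at 47 → 9 nt; ATG at 56, stop TAG at 89 → 36 nt.
Frame -3: AAC GTA CCC TAT GTA CTA GGA TGT TTA CTA GTG TGT ATA TGG CGT AAC GCT AAA TGT GCA GCC GCC TGT CTA ATC ATA GAT CCA CAT AGA — no ATG→stop ORF.
Forward-strand max 69 nt; reverse-strand max 36 nt. The forward strand has the longer ORF.

forward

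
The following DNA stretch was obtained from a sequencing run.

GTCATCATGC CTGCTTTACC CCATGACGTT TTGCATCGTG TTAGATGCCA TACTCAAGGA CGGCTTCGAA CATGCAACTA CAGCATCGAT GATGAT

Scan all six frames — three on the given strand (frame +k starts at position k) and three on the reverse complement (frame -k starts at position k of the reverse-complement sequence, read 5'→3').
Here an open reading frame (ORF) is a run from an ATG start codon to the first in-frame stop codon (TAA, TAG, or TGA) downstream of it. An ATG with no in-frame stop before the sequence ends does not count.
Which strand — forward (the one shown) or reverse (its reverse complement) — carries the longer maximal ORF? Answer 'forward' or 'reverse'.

Reverse complement (5'→3'): ATCATCATCGATGCTGTAGTTGCATGTTCGAAGCCGTCCTTGAGTATGGCATCTAACACGATGCAAAACGTCATGGGGTAAAGCAGGCATGATGAC
Frame +1: GTC ATC ATG CCT GCT TTA CCC CAT GAC GTT TTG CAT CGT GTT AGA TGC CAT ACT CAA GGA CGG CTT CGA ACA TGC AAC TAC AGC ATC GAT GAT GAT — no ATG→stop ORF.
Frame +2: TCA TCA TGC CTG CTT TAC CCC ATG ACG TTT TGC ATC GTG TTA GAT GCC ATA CTC AAG GAC GGC TTC GAA CAT GCA ACT ACA GCA TCG ATG ATG — no ATG→stop ORF.
Frame +3: CAT CAT GCC TGC TTT ACC CCA TGA CGT TTT GCA TCG TGT TAG ATG CCA TAC TCA AGG ACG GCT TCG AAC ATG CAA CTA CAG CAT CGA TGA TGA — ATG at 45, stop TGA at 90 → 48 nt; ATG at 72, stop TGA at 90 → 21 nt.
Frame -1: ATC ATC ATC GAT GCT GTA GTT GCA TGT TCG AAG CCG TCC TTG AGT ATG GCA TCT AAC ACG ATG CAA AAC GTC ATG GGG TAA AGC AGG CAT GAT GAC — ATG at 46, stop TAA at 79 → 36 nt; ATG at 61, stop TAA at 79 → 21 nt; ATG at 73, stop TAA at 79 → 9 nt.
Frame -2: TCA TCA TCG ATG CTG TAG TTG CAT GTT CGA AGC CGT CCT TGA GTA TGG CAT CTA ACA CGA TGC AAA ACG TCA TGG GGT AAA GCA GGC ATG ATG — ATG at 11, stop TAG at 17 → 9 nt.
Frame -3: CAT CAT CGA TGC TGT AGT TGC ATG TTC GAA GCC GTC CTT GAG TAT GGC ATC TAA CAC GAT GCA AAA CGT CAT GGG GTA AAG CAG GCA TGA TGA — ATG at 24, stop TAA at 54 → 33 nt.
Forward-strand max 48 nt; reverse-strand max 36 nt. The forward strand has the longer ORF.

forward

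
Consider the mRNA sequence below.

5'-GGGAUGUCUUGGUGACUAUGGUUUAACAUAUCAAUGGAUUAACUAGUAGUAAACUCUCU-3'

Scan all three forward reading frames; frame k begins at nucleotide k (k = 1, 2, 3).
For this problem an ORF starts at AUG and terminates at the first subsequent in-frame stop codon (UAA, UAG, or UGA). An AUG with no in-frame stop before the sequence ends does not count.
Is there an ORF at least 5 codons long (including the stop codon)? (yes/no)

no

Frame 1: GGG AUG UCU UGG UGA CUA UGG UUU AAC AUA UCA AUG GAU UAA CUA GUA GUA AAC UCU — AUG at 4, stop UGA at 13 → 12 nt; AUG at 34, stop UAA at 40 → 9 nt.
Frame 2: GGA UGU CUU GGU GAC UAU GGU UUA ACA UAU CAA UGG AUU AAC UAG UAG UAA ACU CUC — no AUG→stop ORF.
Frame 3: GAU GUC UUG GUG ACU AUG GUU UAA CAU AUC AAU GGA UUA ACU AGU AGU AAA CUC UCU — AUG at 18, stop UAA at 24 → 9 nt.
Largest ORF found is 4 codons < 5, so no.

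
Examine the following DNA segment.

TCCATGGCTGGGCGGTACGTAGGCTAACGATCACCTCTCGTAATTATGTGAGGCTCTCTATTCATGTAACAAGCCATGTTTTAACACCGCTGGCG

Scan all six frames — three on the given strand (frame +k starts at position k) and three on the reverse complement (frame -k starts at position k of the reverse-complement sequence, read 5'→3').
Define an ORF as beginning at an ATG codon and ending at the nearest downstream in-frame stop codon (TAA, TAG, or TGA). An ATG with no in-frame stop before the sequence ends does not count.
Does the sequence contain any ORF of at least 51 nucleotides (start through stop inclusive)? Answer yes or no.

Reverse complement (5'→3'): CGCCAGCGGTGTTAAAACATGGCTTGTTACATGAATAGAGAGCCTCACATAATTACGAGAGGTGATCGTTAGCCTACGTACCGCCCAGCCATGGA
Frame +1: TCC ATG GCT GGG CGG TAC GTA GGC TAA CGA TCA CCT CTC GTA ATT ATG TGA GGC TCT CTA TTC ATG TAA CAA GCC ATG TTT TAA CAC CGC TGG — ATG at 4, stop TAA at 25 → 24 nt; ATG at 46, stop TGA at 49 → 6 nt; ATG at 64, stop TAA at 67 → 6 nt; ATG at 76, stop TAA at 82 → 9 nt.
Frame +2: CCA TGG CTG GGC GGT ACG TAG GCT AAC GAT CAC CTC TCG TAA TTA TGT GAG GCT CTC TAT TCA TGT AAC AAG CCA TGT TTT AAC ACC GCT GGC — no ATG→stop ORF.
Frame +3: CAT GGC TGG GCG GTA CGT AGG CTA ACG ATC ACC TCT CGT AAT TAT GTG AGG CTC TCT ATT CAT GTA ACA AGC CAT GTT TTA ACA CCG CTG GCG — no ATG→stop ORF.
Frame -1: CGC CAG CGG TGT TAA AAC ATG GCT TGT TAC ATG AAT AGA GAG CCT CAC ATA ATT ACG AGA GGT GAT CGT TAG CCT ACG TAC CGC CCA GCC ATG — ATG at 19, stop TAG at 70 → 54 nt; ATG at 31, stop TAG at 70 → 42 nt.
Frame -2: GCC AGC GGT GTT AAA ACA TGG CTT GTT ACA TGA ATA GAG AGC CTC ACA TAA TTA CGA GAG GTG ATC GTT AGC CTA CGT ACC GCC CAG CCA TGG — no ATG→stop ORF.
Frame -3: CCA GCG GTG TTA AAA CAT GGC TTG TTA CAT GAA TAG AGA GCC TCA CAT AAT TAC GAG AGG TGA TCG TTA GCC TAC GTA CCG CCC AGC CAT GGA — no ATG→stop ORF.
Frame -1 has an ORF of 54 nucleotides (positions 19–72) ≥ 51, so yes.

yes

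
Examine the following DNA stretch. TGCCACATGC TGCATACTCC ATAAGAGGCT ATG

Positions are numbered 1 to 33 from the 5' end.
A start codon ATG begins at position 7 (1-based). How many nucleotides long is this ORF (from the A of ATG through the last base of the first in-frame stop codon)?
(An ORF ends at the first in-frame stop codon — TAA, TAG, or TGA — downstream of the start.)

18

Codons from position 7: ATG (7–9), CTG (10–12), CAT (13–15), ACT (16–18), CCA (19–21), TAA (22–24).
TAA is the first in-frame stop; ORF spans 7–24, 18 nucleotides.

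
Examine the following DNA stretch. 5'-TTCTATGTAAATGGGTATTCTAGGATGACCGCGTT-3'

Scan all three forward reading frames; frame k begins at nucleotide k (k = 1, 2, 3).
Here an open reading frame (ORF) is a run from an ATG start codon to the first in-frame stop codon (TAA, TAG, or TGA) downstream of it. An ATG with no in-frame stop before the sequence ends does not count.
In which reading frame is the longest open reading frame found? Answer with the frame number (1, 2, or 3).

Frame 1: TTC TAT GTA AAT GGG TAT TCT AGG ATG ACC GCG — no ATG→stop ORF.
Frame 2: TCT ATG TAA ATG GGT ATT CTA GGA TGA CCG CGT — ATG at 5, stop TAA at 8 → 6 nt; ATG at 11, stop TGA at 26 → 18 nt.
Frame 3: CTA TGT AAA TGG GTA TTC TAG GAT GAC CGC GTT — no ATG→stop ORF.
Longest ORF is 18 nt in frame 2 (positions 11–28).

2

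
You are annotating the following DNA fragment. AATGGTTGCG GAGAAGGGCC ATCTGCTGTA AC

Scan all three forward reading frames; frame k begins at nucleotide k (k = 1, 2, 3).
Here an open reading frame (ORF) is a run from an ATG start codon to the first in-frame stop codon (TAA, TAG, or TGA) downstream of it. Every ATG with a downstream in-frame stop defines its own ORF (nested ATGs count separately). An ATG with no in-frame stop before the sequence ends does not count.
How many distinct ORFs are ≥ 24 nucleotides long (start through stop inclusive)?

1

Frame 1: AAT GGT TGC GGA GAA GGG CCA TCT GCT GTA — no ATG→stop ORF.
Frame 2: ATG GTT GCG GAG AAG GGC CAT CTG CTG TAA — ATG at 2, stop TAA at 29 → 30 nt.
Frame 3: TGG TTG CGG AGA AGG GCC ATC TGC TGT AAC — no ATG→stop ORF.
ORFs ≥ 24 nucleotides: frame 2 2–31 (30 nucleotides). Count = 1.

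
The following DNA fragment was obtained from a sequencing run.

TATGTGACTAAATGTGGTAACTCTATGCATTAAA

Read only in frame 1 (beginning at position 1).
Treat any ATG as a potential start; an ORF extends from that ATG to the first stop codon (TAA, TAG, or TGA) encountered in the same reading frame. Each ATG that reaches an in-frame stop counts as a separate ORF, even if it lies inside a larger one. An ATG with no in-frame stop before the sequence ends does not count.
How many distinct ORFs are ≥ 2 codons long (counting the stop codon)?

1

Frame 1: TAT GTG ACT AAA TGT GGT AAC TCT ATG CAT TAA — ATG at 25, stop TAA at 31 → 9 nt.
ORFs ≥ 2 codons: frame 1 25–33 (3 codons). Count = 1.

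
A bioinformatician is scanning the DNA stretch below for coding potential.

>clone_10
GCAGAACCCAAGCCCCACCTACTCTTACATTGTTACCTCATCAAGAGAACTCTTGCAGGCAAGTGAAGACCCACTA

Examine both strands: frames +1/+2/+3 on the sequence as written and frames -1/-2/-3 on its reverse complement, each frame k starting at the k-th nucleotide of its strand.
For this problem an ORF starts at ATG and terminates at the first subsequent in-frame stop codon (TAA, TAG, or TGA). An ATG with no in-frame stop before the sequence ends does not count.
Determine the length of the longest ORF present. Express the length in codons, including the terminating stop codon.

3

Reverse complement (5'→3'): TAGTGGGTCTTCACTTGCCTGCAAGAGTTCTCTTGATGAGGTAACAATGTAAGAGTAGGTGGGGCTTGGGTTCTGC
Frame +1: GCA GAA CCC AAG CCC CAC CTA CTC TTA CAT TGT TAC CTC ATC AAG AGA ACT CTT GCA GGC AAG TGA AGA CCC ACT — no ATG→stop ORF.
Frame +2: CAG AAC CCA AGC CCC ACC TAC TCT TAC ATT GTT ACC TCA TCA AGA GAA CTC TTG CAG GCA AGT GAA GAC CCA CTA — no ATG→stop ORF.
Frame +3: AGA ACC CAA GCC CCA CCT ACT CTT ACA TTG TTA CCT CAT CAA GAG AAC TCT TGC AGG CAA GTG AAG ACC CAC — no ATG→stop ORF.
Frame -1: TAG TGG GTC TTC ACT TGC CTG CAA GAG TTC TCT TGA TGA GGT AAC AAT GTA AGA GTA GGT GGG GCT TGG GTT CTG — no ATG→stop ORF.
Frame -2: AGT GGG TCT TCA CTT GCC TGC AAG AGT TCT CTT GAT GAG GTA ACA ATG TAA GAG TAG GTG GGG CTT GGG TTC TGC — ATG at 47, stop TAA at 50 → 6 nt.
Frame -3: GTG GGT CTT CAC TTG CCT GCA AGA GTT CTC TTG ATG AGG TAA CAA TGT AAG AGT AGG TGG GGC TTG GGT TCT — ATG at 36, stop TAA at 42 → 9 nt.
Longest: frame -3, positions 36–44, 9 nt = 3 codons = 2 aa. → 3 codons.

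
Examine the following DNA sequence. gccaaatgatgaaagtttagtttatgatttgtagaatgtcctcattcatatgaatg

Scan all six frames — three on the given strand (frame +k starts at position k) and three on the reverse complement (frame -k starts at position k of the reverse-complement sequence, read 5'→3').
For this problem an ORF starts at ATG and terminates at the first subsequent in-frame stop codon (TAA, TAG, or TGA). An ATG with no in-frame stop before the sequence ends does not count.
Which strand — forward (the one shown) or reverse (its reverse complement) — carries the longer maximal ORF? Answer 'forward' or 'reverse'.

reverse

Reverse complement (5'→3'): CATTCATATGAATGAGGACATTCTACAAATCATAAACTAAACTTTCATCATTTGGC
Frame +1: GCC AAA TGA TGA AAG TTT AGT TTA TGA TTT GTA GAA TGT CCT CAT TCA TAT GAA — no ATG→stop ORF.
Frame +2: CCA AAT GAT GAA AGT TTA GTT TAT GAT TTG TAG AAT GTC CTC ATT CAT ATG AAT — no ATG→stop ORF.
Frame +3: CAA ATG ATG AAA GTT TAG TTT ATG ATT TGT AGA ATG TCC TCA TTC ATA TGA ATG — ATG at 6, stop TAG at 18 → 15 nt; ATG at 9, stop TAG at 18 → 12 nt; ATG at 24, stop TGA at 51 → 30 nt; ATG at 36, stop TGA at 51 → 18 nt.
Frame -1: CAT TCA TAT GAA TGA GGA CAT TCT ACA AAT CAT AAA CTA AAC TTT CAT CAT TTG — no ATG→stop ORF.
Frame -2: ATT CAT ATG AAT GAG GAC ATT CTA CAA ATC ATA AAC TAA ACT TTC ATC ATT TGG — ATG at 8, stop TAA at 38 → 33 nt.
Frame -3: TTC ATA TGA ATG AGG ACA TTC TAC AAA TCA TAA ACT AAA CTT TCA TCA TTT GGC — ATG at 12, stop TAA at 33 → 24 nt.
Forward-strand max 30 nt; reverse-strand max 33 nt. The reverse strand has the longer ORF.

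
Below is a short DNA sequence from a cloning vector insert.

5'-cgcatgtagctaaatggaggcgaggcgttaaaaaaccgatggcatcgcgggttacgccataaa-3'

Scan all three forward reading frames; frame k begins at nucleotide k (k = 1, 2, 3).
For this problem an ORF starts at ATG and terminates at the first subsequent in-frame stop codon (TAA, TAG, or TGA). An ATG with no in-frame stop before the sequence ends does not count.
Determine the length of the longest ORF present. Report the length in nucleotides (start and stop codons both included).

24

Frame 1: CGC ATG TAG CTA AAT GGA GGC GAG GCG TTA AAA AAC CGA TGG CAT CGC GGG TTA CGC CAT AAA — ATG at 4, stop TAG at 7 → 6 nt.
Frame 2: GCA TGT AGC TAA ATG GAG GCG AGG CGT TAA AAA ACC GAT GGC ATC GCG GGT TAC GCC ATA — ATG at 14, stop TAA at 29 → 18 nt.
Frame 3: CAT GTA GCT AAA TGG AGG CGA GGC GTT AAA AAA CCG ATG GCA TCG CGG GTT ACG CCA TAA — ATG at 39, stop TAA at 60 → 24 nt.
Longest: frame 3, positions 39–62, 24 nt = 8 codons = 7 aa. → 24 nucleotides.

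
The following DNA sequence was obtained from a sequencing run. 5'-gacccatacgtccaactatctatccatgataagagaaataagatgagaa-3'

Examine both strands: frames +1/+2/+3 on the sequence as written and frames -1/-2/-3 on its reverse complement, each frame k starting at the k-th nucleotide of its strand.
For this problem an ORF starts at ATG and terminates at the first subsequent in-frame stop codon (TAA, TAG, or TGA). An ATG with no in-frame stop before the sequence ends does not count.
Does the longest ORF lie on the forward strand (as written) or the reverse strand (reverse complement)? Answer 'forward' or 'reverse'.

forward

Reverse complement (5'→3'): TTCTCATCTTATTTCTCTTATCATGGATAGATAGTTGGACGTATGGGTC
Frame +1: GAC CCA TAC GTC CAA CTA TCT ATC CAT GAT AAG AGA AAT AAG ATG AGA — no ATG→stop ORF.
Frame +2: ACC CAT ACG TCC AAC TAT CTA TCC ATG ATA AGA GAA ATA AGA TGA GAA — ATG at 26, stop TGA at 44 → 21 nt.
Frame +3: CCC ATA CGT CCA ACT ATC TAT CCA TGA TAA GAG AAA TAA GAT GAG — no ATG→stop ORF.
Frame -1: TTC TCA TCT TAT TTC TCT TAT CAT GGA TAG ATA GTT GGA CGT ATG GGT — no ATG→stop ORF.
Frame -2: TCT CAT CTT ATT TCT CTT ATC ATG GAT AGA TAG TTG GAC GTA TGG GTC — ATG at 23, stop TAG at 32 → 12 nt.
Frame -3: CTC ATC TTA TTT CTC TTA TCA TGG ATA GAT AGT TGG ACG TAT GGG — no ATG→stop ORF.
Forward-strand max 21 nt; reverse-strand max 12 nt. The forward strand has the longer ORF.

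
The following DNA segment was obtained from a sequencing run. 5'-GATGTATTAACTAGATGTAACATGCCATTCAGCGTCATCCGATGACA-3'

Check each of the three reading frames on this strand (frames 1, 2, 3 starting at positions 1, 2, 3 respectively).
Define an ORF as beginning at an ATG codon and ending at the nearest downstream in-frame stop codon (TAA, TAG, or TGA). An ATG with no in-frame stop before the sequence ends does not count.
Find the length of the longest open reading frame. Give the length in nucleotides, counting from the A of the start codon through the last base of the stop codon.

Frame 1: GAT GTA TTA ACT AGA TGT AAC ATG CCA TTC AGC GTC ATC CGA TGA — ATG at 22, stop TGA at 43 → 24 nt.
Frame 2: ATG TAT TAA CTA GAT GTA ACA TGC CAT TCA GCG TCA TCC GAT GAC — ATG at 2, stop TAA at 8 → 9 nt.
Frame 3: TGT ATT AAC TAG ATG TAA CAT GCC ATT CAG CGT CAT CCG ATG ACA — ATG at 15, stop TAA at 18 → 6 nt.
Longest: frame 1, positions 22–45, 24 nt = 8 codons = 7 aa. → 24 nucleotides.

24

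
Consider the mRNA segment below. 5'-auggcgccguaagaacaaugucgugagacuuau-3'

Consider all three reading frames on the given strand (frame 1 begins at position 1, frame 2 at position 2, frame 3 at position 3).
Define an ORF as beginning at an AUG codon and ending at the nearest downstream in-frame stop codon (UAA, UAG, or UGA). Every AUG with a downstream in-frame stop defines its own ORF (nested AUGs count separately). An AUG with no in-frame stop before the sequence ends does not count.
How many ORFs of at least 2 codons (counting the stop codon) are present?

Frame 1: AUG GCG CCG UAA GAA CAA UGU CGU GAG ACU UAU — AUG at 1, stop UAA at 10 → 12 nt.
Frame 2: UGG CGC CGU AAG AAC AAU GUC GUG AGA CUU — no AUG→stop ORF.
Frame 3: GGC GCC GUA AGA ACA AUG UCG UGA GAC UUA — AUG at 18, stop UGA at 24 → 9 nt.
ORFs ≥ 2 codons: frame 1 1–12 (4 codons), frame 3 18–26 (3 codons). Count = 2.

2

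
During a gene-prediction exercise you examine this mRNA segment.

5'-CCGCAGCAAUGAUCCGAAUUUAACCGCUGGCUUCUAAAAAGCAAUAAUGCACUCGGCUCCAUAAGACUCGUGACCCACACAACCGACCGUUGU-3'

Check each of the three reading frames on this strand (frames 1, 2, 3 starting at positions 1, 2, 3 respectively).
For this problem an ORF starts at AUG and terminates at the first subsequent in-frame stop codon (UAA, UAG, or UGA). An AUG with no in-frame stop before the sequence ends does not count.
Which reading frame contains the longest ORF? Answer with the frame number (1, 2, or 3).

Frame 1: CCG CAG CAA UGA UCC GAA UUU AAC CGC UGG CUU CUA AAA AGC AAU AAU GCA CUC GGC UCC AUA AGA CUC GUG ACC CAC ACA ACC GAC CGU UGU — no AUG→stop ORF.
Frame 2: CGC AGC AAU GAU CCG AAU UUA ACC GCU GGC UUC UAA AAA GCA AUA AUG CAC UCG GCU CCA UAA GAC UCG UGA CCC ACA CAA CCG ACC GUU — AUG at 47, stop UAA at 62 → 18 nt.
Frame 3: GCA GCA AUG AUC CGA AUU UAA CCG CUG GCU UCU AAA AAG CAA UAA UGC ACU CGG CUC CAU AAG ACU CGU GAC CCA CAC AAC CGA CCG UUG — AUG at 9, stop UAA at 21 → 15 nt.
Longest ORF is 18 nt in frame 2 (positions 47–64).

2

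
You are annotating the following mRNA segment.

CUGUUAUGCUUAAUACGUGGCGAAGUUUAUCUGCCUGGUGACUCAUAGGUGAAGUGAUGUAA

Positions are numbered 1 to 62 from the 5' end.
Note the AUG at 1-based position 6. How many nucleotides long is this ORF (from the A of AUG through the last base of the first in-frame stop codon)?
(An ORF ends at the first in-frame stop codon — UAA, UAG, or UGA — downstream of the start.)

Codons from position 6: AUG (6–8), CUU (9–11), AAU (12–14), ACG (15–17), UGG (18–20), CGA (21–23), AGU (24–26), UUA (27–29), UCU (30–32), GCC (33–35), UGG (36–38), UGA (39–41).
UGA is the first in-frame stop; ORF spans 6–41, 36 nucleotides.

36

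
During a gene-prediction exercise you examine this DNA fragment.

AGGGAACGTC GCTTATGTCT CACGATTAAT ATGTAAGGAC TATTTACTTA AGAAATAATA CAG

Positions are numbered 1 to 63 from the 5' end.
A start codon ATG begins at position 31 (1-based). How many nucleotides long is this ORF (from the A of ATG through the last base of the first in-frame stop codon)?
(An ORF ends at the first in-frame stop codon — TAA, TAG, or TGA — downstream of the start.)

Codons from position 31: ATG (31–33), TAA (34–36).
TAA is the first in-frame stop; ORF spans 31–36, 6 nucleotides.

6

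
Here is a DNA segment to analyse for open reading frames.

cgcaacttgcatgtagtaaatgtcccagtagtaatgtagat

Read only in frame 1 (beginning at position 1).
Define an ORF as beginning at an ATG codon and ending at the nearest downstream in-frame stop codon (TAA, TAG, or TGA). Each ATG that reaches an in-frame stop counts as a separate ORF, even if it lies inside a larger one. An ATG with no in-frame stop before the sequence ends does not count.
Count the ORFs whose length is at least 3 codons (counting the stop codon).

Frame 1: CGC AAC TTG CAT GTA GTA AAT GTC CCA GTA GTA ATG TAG — ATG at 34, stop TAG at 37 → 6 nt.
No ORF reaches 3 codons. Count = 0.

0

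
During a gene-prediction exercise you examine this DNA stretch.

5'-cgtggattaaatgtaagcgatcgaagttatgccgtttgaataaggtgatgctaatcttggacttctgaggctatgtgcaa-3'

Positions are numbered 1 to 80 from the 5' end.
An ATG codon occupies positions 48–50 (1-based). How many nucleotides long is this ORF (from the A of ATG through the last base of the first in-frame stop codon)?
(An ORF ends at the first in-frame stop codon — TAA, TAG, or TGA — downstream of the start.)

Codons from position 48: ATG (48–50), CTA (51–53), ATC (54–56), TTG (57–59), GAC (60–62), TTC (63–65), TGA (66–68).
TGA is the first in-frame stop; ORF spans 48–68, 21 nucleotides.

21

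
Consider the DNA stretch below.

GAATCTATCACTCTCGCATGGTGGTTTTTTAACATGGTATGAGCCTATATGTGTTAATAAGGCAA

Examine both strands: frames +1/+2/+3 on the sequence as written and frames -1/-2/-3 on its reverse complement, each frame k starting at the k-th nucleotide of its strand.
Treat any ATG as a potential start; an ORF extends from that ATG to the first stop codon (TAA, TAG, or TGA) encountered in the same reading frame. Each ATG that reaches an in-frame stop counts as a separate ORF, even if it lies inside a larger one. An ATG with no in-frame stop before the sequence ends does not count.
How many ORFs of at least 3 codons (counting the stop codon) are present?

4

Reverse complement (5'→3'): TTGCCTTATTAACACATATAGGCTCATACCATGTTAAAAAACCACCATGCGAGAGTGATAGATTC
Frame +1: GAA TCT ATC ACT CTC GCA TGG TGG TTT TTT AAC ATG GTA TGA GCC TAT ATG TGT TAA TAA GGC — ATG at 34, stop TGA at 40 → 9 nt; ATG at 49, stop TAA at 55 → 9 nt.
Frame +2: AAT CTA TCA CTC TCG CAT GGT GGT TTT TTA ACA TGG TAT GAG CCT ATA TGT GTT AAT AAG GCA — no ATG→stop ORF.
Frame +3: ATC TAT CAC TCT CGC ATG GTG GTT TTT TAA CAT GGT ATG AGC CTA TAT GTG TTA ATA AGG CAA — ATG at 18, stop TAA at 30 → 15 nt.
Frame -1: TTG CCT TAT TAA CAC ATA TAG GCT CAT ACC ATG TTA AAA AAC CAC CAT GCG AGA GTG ATA GAT — no ATG→stop ORF.
Frame -2: TGC CTT ATT AAC ACA TAT AGG CTC ATA CCA TGT TAA AAA ACC ACC ATG CGA GAG TGA TAG ATT — ATG at 47, stop TGA at 56 → 12 nt.
Frame -3: GCC TTA TTA ACA CAT ATA GGC TCA TAC CAT GTT AAA AAA CCA CCA TGC GAG AGT GAT AGA TTC — no ATG→stop ORF.
ORFs ≥ 3 codons: frame +1 34–42 (3 codons), frame +1 49–57 (3 codons), frame +3 18–32 (5 codons), frame -2 47–58 (4 codons). Count = 4.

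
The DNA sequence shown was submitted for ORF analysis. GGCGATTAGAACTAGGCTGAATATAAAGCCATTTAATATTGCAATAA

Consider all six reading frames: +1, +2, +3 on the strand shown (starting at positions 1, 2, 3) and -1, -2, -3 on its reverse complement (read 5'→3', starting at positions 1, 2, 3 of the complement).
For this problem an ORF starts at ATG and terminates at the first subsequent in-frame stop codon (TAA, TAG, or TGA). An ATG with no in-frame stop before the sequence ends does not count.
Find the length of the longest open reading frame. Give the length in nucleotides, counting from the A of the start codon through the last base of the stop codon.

21

Reverse complement (5'→3'): TTATTGCAATATTAAATGGCTTTATATTCAGCCTAGTTCTAATCGCC
Frame +1: GGC GAT TAG AAC TAG GCT GAA TAT AAA GCC ATT TAA TAT TGC AAT — no ATG→stop ORF.
Frame +2: GCG ATT AGA ACT AGG CTG AAT ATA AAG CCA TTT AAT ATT GCA ATA — no ATG→stop ORF.
Frame +3: CGA TTA GAA CTA GGC TGA ATA TAA AGC CAT TTA ATA TTG CAA TAA — no ATG→stop ORF.
Frame -1: TTA TTG CAA TAT TAA ATG GCT TTA TAT TCA GCC TAG TTC TAA TCG — ATG at 16, stop TAG at 34 → 21 nt.
Frame -2: TAT TGC AAT ATT AAA TGG CTT TAT ATT CAG CCT AGT TCT AAT CGC — no ATG→stop ORF.
Frame -3: ATT GCA ATA TTA AAT GGC TTT ATA TTC AGC CTA GTT CTA ATC GCC — no ATG→stop ORF.
Longest: frame -1, positions 16–36, 21 nt = 7 codons = 6 aa. → 21 nucleotides.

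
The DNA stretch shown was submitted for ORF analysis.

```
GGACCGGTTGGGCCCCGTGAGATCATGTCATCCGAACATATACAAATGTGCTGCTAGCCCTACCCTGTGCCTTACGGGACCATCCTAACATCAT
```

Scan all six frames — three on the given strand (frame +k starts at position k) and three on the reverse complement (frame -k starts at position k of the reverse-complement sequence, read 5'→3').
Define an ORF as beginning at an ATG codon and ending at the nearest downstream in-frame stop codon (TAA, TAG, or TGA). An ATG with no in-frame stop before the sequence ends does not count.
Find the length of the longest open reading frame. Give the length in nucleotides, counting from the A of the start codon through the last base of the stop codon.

72

Reverse complement (5'→3'): ATGATGTTAGGATGGTCCCGTAAGGCACAGGGTAGGGCTAGCAGCACATTTGTATATGTTCGGATGACATGATCTCACGGGGCCCAACCGGTCC
Frame +1: GGA CCG GTT GGG CCC CGT GAG ATC ATG TCA TCC GAA CAT ATA CAA ATG TGC TGC TAG CCC TAC CCT GTG CCT TAC GGG ACC ATC CTA ACA TCA — ATG at 25, stop TAG at 55 → 33 nt; ATG at 46, stop TAG at 55 → 12 nt.
Frame +2: GAC CGG TTG GGC CCC GTG AGA TCA TGT CAT CCG AAC ATA TAC AAA TGT GCT GCT AGC CCT ACC CTG TGC CTT ACG GGA CCA TCC TAA CAT CAT — no ATG→stop ORF.
Frame +3: ACC GGT TGG GCC CCG TGA GAT CAT GTC ATC CGA ACA TAT ACA AAT GTG CTG CTA GCC CTA CCC TGT GCC TTA CGG GAC CAT CCT AAC ATC — no ATG→stop ORF.
Frame -1: ATG ATG TTA GGA TGG TCC CGT AAG GCA CAG GGT AGG GCT AGC AGC ACA TTT GTA TAT GTT CGG ATG ACA TGA TCT CAC GGG GCC CAA CCG GTC — ATG at 1, stop TGA at 70 → 72 nt; ATG at 4, stop TGA at 70 → 69 nt; ATG at 64, stop TGA at 70 → 9 nt.
Frame -2: TGA TGT TAG GAT GGT CCC GTA AGG CAC AGG GTA GGG CTA GCA GCA CAT TTG TAT ATG TTC GGA TGA CAT GAT CTC ACG GGG CCC AAC CGG TCC — ATG at 56, stop TGA at 65 → 12 nt.
Frame -3: GAT GTT AGG ATG GTC CCG TAA GGC ACA GGG TAG GGC TAG CAG CAC ATT TGT ATA TGT TCG GAT GAC ATG ATC TCA CGG GGC CCA ACC GGT — ATG at 12, stop TAA at 21 → 12 nt.
Longest: frame -1, positions 1–72, 72 nt = 24 codons = 23 aa. → 72 nucleotides.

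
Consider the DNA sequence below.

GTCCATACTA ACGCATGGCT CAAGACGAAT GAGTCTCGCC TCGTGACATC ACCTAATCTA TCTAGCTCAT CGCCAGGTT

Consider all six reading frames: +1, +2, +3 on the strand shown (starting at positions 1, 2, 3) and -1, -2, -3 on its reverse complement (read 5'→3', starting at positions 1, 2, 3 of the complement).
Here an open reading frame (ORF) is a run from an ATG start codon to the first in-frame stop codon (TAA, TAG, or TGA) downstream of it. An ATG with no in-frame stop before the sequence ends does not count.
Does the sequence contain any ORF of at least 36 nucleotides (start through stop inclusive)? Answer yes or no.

Reverse complement (5'→3'): AACCTGGCGATGAGCTAGATAGATTAGGTGATGTCACGAGGCGAGACTCATTCGTCTTGAGCCATGCGTTAGTATGGAC
Frame +1: GTC CAT ACT AAC GCA TGG CTC AAG ACG AAT GAG TCT CGC CTC GTG ACA TCA CCT AAT CTA TCT AGC TCA TCG CCA GGT — no ATG→stop ORF.
Frame +2: TCC ATA CTA ACG CAT GGC TCA AGA CGA ATG AGT CTC GCC TCG TGA CAT CAC CTA ATC TAT CTA GCT CAT CGC CAG GTT — ATG at 29, stop TGA at 44 → 18 nt.
Frame +3: CCA TAC TAA CGC ATG GCT CAA GAC GAA TGA GTC TCG CCT CGT GAC ATC ACC TAA TCT ATC TAG CTC ATC GCC AGG — ATG at 15, stop TGA at 30 → 18 nt.
Frame -1: AAC CTG GCG ATG AGC TAG ATA GAT TAG GTG ATG TCA CGA GGC GAG ACT CAT TCG TCT TGA GCC ATG CGT TAG TAT GGA — ATG at 10, stop TAG at 16 → 9 nt; ATG at 31, stop TGA at 58 → 30 nt; ATG at 64, stop TAG at 70 → 9 nt.
Frame -2: ACC TGG CGA TGA GCT AGA TAG ATT AGG TGA TGT CAC GAG GCG AGA CTC ATT CGT CTT GAG CCA TGC GTT AGT ATG GAC — no ATG→stop ORF.
Frame -3: CCT GGC GAT GAG CTA GAT AGA TTA GGT GAT GTC ACG AGG CGA GAC TCA TTC GTC TTG AGC CAT GCG TTA GTA TGG — no ATG→stop ORF.
Largest ORF found is 30 nucleotides < 36, so no.

no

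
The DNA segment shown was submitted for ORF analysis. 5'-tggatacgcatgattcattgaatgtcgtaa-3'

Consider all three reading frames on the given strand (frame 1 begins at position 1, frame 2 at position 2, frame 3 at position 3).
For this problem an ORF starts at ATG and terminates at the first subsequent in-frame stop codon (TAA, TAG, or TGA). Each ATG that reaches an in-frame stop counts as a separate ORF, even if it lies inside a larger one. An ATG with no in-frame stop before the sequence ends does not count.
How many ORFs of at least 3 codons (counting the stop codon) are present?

2

Frame 1: TGG ATA CGC ATG ATT CAT TGA ATG TCG TAA — ATG at 10, stop TGA at 19 → 12 nt; ATG at 22, stop TAA at 28 → 9 nt.
Frame 2: GGA TAC GCA TGA TTC ATT GAA TGT CGT — no ATG→stop ORF.
Frame 3: GAT ACG CAT GAT TCA TTG AAT GTC GTA — no ATG→stop ORF.
ORFs ≥ 3 codons: frame 1 10–21 (4 codons), frame 1 22–30 (3 codons). Count = 2.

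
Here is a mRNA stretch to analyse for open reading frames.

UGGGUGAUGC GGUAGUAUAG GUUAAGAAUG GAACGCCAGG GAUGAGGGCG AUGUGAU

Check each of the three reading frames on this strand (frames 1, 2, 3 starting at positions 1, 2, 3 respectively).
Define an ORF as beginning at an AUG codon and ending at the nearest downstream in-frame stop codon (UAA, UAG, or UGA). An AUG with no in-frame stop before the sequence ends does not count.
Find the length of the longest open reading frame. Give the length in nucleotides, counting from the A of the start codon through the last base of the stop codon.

Frame 1: UGG GUG AUG CGG UAG UAU AGG UUA AGA AUG GAA CGC CAG GGA UGA GGG CGA UGU GAU — AUG at 7, stop UAG at 13 → 9 nt; AUG at 28, stop UGA at 43 → 18 nt.
Frame 2: GGG UGA UGC GGU AGU AUA GGU UAA GAA UGG AAC GCC AGG GAU GAG GGC GAU GUG — no AUG→stop ORF.
Frame 3: GGU GAU GCG GUA GUA UAG GUU AAG AAU GGA ACG CCA GGG AUG AGG GCG AUG UGA — AUG at 42, stop UGA at 54 → 15 nt; AUG at 51, stop UGA at 54 → 6 nt.
Longest: frame 1, positions 28–45, 18 nt = 6 codons = 5 aa. → 18 nucleotides.

18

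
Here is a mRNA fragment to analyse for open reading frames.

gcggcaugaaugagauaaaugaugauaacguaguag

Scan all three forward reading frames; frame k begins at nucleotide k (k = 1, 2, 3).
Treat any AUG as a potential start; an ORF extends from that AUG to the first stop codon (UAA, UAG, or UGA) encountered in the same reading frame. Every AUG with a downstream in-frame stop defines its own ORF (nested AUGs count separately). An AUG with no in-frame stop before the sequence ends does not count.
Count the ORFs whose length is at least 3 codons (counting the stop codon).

3

Frame 1: GCG GCA UGA AUG AGA UAA AUG AUG AUA ACG UAG UAG — AUG at 10, stop UAA at 16 → 9 nt; AUG at 19, stop UAG at 31 → 15 nt; AUG at 22, stop UAG at 31 → 12 nt.
Frame 2: CGG CAU GAA UGA GAU AAA UGA UGA UAA CGU AGU — no AUG→stop ORF.
Frame 3: GGC AUG AAU GAG AUA AAU GAU GAU AAC GUA GUA — no AUG→stop ORF.
ORFs ≥ 3 codons: frame 1 10–18 (3 codons), frame 1 19–33 (5 codons), frame 1 22–33 (4 codons). Count = 3.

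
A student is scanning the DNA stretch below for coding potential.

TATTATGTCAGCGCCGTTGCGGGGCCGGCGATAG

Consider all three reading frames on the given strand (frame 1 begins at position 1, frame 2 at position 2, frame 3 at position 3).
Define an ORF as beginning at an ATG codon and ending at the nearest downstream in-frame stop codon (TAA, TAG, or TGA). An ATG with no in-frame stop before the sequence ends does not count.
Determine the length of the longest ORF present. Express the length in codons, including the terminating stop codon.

10

Frame 1: TAT TAT GTC AGC GCC GTT GCG GGG CCG GCG ATA — no ATG→stop ORF.
Frame 2: ATT ATG TCA GCG CCG TTG CGG GGC CGG CGA TAG — ATG at 5, stop TAG at 32 → 30 nt.
Frame 3: TTA TGT CAG CGC CGT TGC GGG GCC GGC GAT — no ATG→stop ORF.
Longest: frame 2, positions 5–34, 30 nt = 10 codons = 9 aa. → 10 codons.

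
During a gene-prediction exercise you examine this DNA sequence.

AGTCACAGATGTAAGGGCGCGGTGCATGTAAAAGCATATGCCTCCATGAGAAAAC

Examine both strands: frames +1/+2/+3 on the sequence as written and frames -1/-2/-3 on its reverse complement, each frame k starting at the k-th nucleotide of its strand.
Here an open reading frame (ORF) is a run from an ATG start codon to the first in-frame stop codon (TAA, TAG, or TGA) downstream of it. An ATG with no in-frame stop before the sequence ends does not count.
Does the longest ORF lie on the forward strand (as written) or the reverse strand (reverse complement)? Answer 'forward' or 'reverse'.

reverse

Reverse complement (5'→3'): GTTTTCTCATGGAGGCATATGCTTTTACATGCACCGCGCCCTTACATCTGTGACT
Frame +1: AGT CAC AGA TGT AAG GGC GCG GTG CAT GTA AAA GCA TAT GCC TCC ATG AGA AAA — no ATG→stop ORF.
Frame +2: GTC ACA GAT GTA AGG GCG CGG TGC ATG TAA AAG CAT ATG CCT CCA TGA GAA AAC — ATG at 26, stop TAA at 29 → 6 nt; ATG at 38, stop TGA at 47 → 12 nt.
Frame +3: TCA CAG ATG TAA GGG CGC GGT GCA TGT AAA AGC ATA TGC CTC CAT GAG AAA — ATG at 9, stop TAA at 12 → 6 nt.
Frame -1: GTT TTC TCA TGG AGG CAT ATG CTT TTA CAT GCA CCG CGC CCT TAC ATC TGT GAC — no ATG→stop ORF.
Frame -2: TTT TCT CAT GGA GGC ATA TGC TTT TAC ATG CAC CGC GCC CTT ACA TCT GTG ACT — no ATG→stop ORF.
Frame -3: TTT CTC ATG GAG GCA TAT GCT TTT ACA TGC ACC GCG CCC TTA CAT CTG TGA — ATG at 9, stop TGA at 51 → 45 nt.
Forward-strand max 12 nt; reverse-strand max 45 nt. The reverse strand has the longer ORF.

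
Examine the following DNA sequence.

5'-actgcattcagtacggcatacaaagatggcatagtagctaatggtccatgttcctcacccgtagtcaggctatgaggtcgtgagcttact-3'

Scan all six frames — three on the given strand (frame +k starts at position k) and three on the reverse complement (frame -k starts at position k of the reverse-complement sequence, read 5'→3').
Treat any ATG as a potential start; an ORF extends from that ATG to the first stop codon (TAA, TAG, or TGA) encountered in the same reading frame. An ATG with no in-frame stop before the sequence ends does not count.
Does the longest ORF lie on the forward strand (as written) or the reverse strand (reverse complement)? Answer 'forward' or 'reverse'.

forward

Reverse complement (5'→3'): AGTAAGCTCACGACCTCATAGCCTGACTACGGGTGAGGAACATGGACCATTAGCTACTATGCCATCTTTGTATGCCGTACTGAATGCAGT
Frame +1: ACT GCA TTC AGT ACG GCA TAC AAA GAT GGC ATA GTA GCT AAT GGT CCA TGT TCC TCA CCC GTA GTC AGG CTA TGA GGT CGT GAG CTT ACT — no ATG→stop ORF.
Frame +2: CTG CAT TCA GTA CGG CAT ACA AAG ATG GCA TAG TAG CTA ATG GTC CAT GTT CCT CAC CCG TAG TCA GGC TAT GAG GTC GTG AGC TTA — ATG at 26, stop TAG at 32 → 9 nt; ATG at 41, stop TAG at 62 → 24 nt.
Frame +3: TGC ATT CAG TAC GGC ATA CAA AGA TGG CAT AGT AGC TAA TGG TCC ATG TTC CTC ACC CGT AGT CAG GCT ATG AGG TCG TGA GCT TAC — ATG at 48, stop TGA at 81 → 36 nt; ATG at 72, stop TGA at 81 → 12 nt.
Frame -1: AGT AAG CTC ACG ACC TCA TAG CCT GAC TAC GGG TGA GGA ACA TGG ACC ATT AGC TAC TAT GCC ATC TTT GTA TGC CGT ACT GAA TGC AGT — no ATG→stop ORF.
Frame -2: GTA AGC TCA CGA CCT CAT AGC CTG ACT ACG GGT GAG GAA CAT GGA CCA TTA GCT ACT ATG CCA TCT TTG TAT GCC GTA CTG AAT GCA — no ATG→stop ORF.
Frame -3: TAA GCT CAC GAC CTC ATA GCC TGA CTA CGG GTG AGG AAC ATG GAC CAT TAG CTA CTA TGC CAT CTT TGT ATG CCG TAC TGA ATG CAG — ATG at 42, stop TAG at 51 → 12 nt; ATG at 72, stop TGA at 81 → 12 nt.
Forward-strand max 36 nt; reverse-strand max 12 nt. The forward strand has the longer ORF.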